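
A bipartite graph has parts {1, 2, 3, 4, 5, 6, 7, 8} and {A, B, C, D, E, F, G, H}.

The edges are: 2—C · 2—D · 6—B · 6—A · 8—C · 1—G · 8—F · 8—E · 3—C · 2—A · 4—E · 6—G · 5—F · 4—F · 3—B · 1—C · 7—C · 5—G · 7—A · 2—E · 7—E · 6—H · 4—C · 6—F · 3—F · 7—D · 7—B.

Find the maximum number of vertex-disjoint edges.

8

For example, pair 1–G, 2–D, 3–B, 4–C, 5–F, 6–H, 7–A, 8–E.
This saturates every left vertex, so 8 is the maximum.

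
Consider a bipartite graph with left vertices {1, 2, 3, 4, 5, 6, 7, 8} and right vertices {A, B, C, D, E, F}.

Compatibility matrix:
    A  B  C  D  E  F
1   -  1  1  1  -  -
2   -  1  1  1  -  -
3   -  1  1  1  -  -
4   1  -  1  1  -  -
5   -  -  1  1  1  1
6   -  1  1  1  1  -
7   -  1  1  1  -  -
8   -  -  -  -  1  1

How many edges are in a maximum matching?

6

One maximum matching: 1-D, 2-C, 3-B, 4-A, 5-F, 6-E.
The set {1, 2, 3, 5, 6, 7, 8} has only 5 neighbours ({B, C, D, E, F}), so by Hall's theorem at most 6 of the 8 left vertices can be matched.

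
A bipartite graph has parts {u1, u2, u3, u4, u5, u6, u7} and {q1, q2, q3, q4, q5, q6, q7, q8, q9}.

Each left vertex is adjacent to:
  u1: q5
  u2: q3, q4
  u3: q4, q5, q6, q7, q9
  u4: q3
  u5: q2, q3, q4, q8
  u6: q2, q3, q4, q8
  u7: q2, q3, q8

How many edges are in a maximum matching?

One maximum matching: u1–q5, u2–q4, u3–q9, u4–q3, u5–q2, u6–q8.
The set {u2, u4, u5, u6, u7} has only 4 neighbours ({q2, q3, q4, q8}), so by Hall's theorem at most 6 of the 7 left vertices can be matched.

6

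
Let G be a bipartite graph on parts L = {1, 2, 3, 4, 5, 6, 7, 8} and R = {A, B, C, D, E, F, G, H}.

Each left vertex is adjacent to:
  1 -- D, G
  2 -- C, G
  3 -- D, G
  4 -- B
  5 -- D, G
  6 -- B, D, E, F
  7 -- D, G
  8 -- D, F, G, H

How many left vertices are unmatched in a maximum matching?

2

For example, pair 1-D, 2-C, 3-G, 4-B, 6-E, 8-F.
The set {1, 3, 5, 7} has only 2 neighbours ({D, G}), so by Hall's theorem at most 6 of the 8 left vertices can be matched.
That matches 6 of the 8, leaving 2 unmatched; no matching can do better.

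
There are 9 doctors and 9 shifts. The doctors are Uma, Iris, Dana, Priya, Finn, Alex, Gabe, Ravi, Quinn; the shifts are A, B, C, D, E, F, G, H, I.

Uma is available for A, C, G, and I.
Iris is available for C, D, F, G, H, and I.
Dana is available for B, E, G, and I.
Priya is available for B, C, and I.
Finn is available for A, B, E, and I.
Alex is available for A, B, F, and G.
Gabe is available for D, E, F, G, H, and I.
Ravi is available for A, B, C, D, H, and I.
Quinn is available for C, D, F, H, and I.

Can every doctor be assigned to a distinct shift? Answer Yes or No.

Yes

For example, pair Uma→A, Iris→G, Dana→E, Priya→C, Finn→I, Alex→F, Gabe→D, Ravi→B, Quinn→H.
All 9 doctors are covered.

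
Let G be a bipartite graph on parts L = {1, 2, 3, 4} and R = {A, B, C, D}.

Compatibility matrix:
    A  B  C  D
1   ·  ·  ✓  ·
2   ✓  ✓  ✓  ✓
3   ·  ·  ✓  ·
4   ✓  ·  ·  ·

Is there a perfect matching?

No

The set {1, 3} has only 1 neighbour ({C}), so by Hall's theorem at most 3 of the 4 left vertices can be matched.
Hence no matching covers every left vertex.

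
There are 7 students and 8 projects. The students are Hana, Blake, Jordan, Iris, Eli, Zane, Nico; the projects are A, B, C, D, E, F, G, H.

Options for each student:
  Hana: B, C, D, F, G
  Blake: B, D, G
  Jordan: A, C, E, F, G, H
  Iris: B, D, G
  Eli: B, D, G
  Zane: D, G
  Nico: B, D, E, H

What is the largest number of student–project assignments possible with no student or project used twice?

For example, pair Hana–F, Blake–D, Jordan–A, Iris–G, Eli–B, Nico–E.
The set {Blake, Iris, Eli, Zane} has only 3 neighbours ({B, D, G}), so by Hall's theorem at most 6 of the 7 students can be matched.

6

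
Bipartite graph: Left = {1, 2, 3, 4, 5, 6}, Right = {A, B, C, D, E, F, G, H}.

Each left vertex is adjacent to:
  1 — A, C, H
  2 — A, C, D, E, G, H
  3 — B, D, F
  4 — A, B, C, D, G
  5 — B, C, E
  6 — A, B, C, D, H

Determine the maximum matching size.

6

For example, pair 1→C, 2→G, 3→F, 4→B, 5→E, 6→A.
This saturates every left vertex, so 6 is the maximum.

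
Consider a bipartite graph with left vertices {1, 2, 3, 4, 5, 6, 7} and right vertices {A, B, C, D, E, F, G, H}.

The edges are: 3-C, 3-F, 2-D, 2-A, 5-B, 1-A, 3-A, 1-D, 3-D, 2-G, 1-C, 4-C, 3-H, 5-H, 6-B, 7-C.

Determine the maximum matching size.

For example, pair 1–D, 2–G, 3–A, 4–C, 5–H, 6–B.
The set {4, 7} has only 1 neighbour ({C}), so by Hall's theorem at most 6 of the 7 left vertices can be matched.

6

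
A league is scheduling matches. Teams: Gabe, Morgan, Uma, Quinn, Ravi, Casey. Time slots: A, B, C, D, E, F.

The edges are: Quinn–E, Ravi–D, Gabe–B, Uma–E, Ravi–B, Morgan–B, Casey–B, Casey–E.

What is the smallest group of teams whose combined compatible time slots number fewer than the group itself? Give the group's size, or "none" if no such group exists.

Take S = {Gabe, Morgan}. Its neighbourhood is {B}, so |N(S)| = 1 < |S| = 2.
No single vertex violates Hall's condition since each has at least one neighbour, so 2 is the minimum.

2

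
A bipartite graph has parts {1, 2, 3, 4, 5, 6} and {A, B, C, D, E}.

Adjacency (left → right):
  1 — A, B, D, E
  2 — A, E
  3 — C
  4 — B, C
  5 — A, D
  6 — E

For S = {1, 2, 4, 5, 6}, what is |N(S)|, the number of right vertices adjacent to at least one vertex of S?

5

The union of neighbours of {1, 2, 4, 5, 6} is {A, B, C, D, E}, which has 5 elements.
Since |N(S)| = 5 ≥ |S| = 5, Hall's condition holds for this subset.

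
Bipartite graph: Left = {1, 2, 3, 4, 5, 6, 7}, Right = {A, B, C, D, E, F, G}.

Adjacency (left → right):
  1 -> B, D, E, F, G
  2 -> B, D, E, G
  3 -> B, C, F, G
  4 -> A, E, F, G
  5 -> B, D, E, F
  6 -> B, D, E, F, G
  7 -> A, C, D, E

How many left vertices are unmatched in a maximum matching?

0

A valid assignment of size 7: 1→F, 2→B, 3→C, 4→A, 5→D, 6→G, 7→E.
This saturates every left vertex, so 7 is the maximum.
That matches 7 of the 7, leaving 0 unmatched; no matching can do better.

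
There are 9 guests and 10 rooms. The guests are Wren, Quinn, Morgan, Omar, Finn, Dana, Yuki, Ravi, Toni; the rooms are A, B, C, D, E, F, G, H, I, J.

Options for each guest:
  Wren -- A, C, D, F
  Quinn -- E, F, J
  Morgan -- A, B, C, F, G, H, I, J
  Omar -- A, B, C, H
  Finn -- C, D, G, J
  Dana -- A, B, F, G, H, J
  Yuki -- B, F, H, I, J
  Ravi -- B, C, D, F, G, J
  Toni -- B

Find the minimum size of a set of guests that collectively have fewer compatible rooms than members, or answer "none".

none

A matching saturating every guest exists, for instance Wren→D, Quinn→E, Morgan→H, Omar→C, Finn→J, Dana→A, Yuki→F, Ravi→G, Toni→B.
By Hall's marriage theorem, this means |N(S)| ≥ |S| for every subset S, so no violating subset exists.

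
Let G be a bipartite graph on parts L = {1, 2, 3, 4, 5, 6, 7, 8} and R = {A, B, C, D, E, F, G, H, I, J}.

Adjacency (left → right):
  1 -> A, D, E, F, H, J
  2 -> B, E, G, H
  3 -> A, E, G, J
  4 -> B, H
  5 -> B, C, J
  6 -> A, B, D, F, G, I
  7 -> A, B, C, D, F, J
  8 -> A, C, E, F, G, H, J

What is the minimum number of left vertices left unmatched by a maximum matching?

0

One maximum matching: 1–E, 2–B, 3–G, 4–H, 5–C, 6–F, 7–A, 8–J.
This saturates every left vertex, so 8 is the maximum.
That matches 8 of the 8, leaving 0 unmatched; no matching can do better.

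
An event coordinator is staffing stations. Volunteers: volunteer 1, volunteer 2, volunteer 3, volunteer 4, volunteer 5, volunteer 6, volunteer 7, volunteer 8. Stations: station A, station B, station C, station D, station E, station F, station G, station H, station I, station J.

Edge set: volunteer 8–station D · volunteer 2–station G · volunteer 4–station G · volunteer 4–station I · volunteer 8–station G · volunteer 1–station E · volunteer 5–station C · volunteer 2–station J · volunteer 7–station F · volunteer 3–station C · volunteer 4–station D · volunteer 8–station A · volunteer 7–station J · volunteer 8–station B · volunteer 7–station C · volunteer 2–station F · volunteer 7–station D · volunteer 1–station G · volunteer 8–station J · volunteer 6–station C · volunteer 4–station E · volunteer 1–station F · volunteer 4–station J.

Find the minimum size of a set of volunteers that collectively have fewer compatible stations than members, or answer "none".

Take S = {volunteer 3, volunteer 5}. Its neighbourhood is {station C}, so |N(S)| = 1 < |S| = 2.
No single vertex violates Hall's condition since each has at least one neighbour, so 2 is the minimum.

2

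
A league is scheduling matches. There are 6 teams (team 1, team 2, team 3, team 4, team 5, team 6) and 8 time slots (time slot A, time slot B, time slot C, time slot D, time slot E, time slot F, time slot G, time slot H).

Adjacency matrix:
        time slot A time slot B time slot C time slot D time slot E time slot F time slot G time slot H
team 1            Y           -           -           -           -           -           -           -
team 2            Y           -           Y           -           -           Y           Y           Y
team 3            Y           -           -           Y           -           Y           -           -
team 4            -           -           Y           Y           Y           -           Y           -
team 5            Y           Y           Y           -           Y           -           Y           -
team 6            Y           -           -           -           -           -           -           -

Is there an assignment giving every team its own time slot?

The set {team 1, team 6} has only 1 neighbour ({time slot A}), so by Hall's theorem at most 5 of the 6 teams can be matched.
Hence no matching covers every team.

No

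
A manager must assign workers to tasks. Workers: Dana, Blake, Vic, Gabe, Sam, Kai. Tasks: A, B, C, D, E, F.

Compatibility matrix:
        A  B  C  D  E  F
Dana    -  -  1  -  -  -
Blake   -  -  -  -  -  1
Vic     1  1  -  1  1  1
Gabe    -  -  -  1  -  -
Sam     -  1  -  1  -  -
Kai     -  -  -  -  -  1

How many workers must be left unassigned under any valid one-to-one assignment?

A valid assignment of size 5: Dana-C, Blake-F, Vic-A, Gabe-D, Sam-B.
The set {Blake, Kai} has only 1 neighbour ({F}), so by Hall's theorem at most 5 of the 6 workers can be matched.
That matches 5 of the 6, leaving 1 unmatched; no matching can do better.

1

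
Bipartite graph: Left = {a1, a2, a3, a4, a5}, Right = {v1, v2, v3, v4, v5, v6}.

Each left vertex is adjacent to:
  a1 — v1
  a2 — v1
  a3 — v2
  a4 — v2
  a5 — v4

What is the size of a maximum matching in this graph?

3

One maximum matching: a1–v1, a3–v2, a5–v4.
The set {a1, a2, a3, a4} has only 2 neighbours ({v1, v2}), so by Hall's theorem at most 3 of the 5 left vertices can be matched.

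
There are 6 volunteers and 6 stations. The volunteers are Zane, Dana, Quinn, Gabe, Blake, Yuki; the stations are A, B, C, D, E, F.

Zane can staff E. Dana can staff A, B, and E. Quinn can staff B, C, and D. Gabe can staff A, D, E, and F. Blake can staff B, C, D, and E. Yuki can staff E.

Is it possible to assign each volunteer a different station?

No

The set {Zane, Yuki} has only 1 neighbour ({E}), so by Hall's theorem at most 5 of the 6 volunteers can be matched.
Hence no matching covers every volunteer.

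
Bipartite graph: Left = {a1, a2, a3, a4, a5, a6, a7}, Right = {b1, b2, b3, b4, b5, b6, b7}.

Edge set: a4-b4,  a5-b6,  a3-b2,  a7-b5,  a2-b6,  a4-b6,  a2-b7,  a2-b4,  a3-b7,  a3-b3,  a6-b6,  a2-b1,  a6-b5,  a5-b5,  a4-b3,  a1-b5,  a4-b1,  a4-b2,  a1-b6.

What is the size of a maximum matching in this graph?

5

For example, pair a1-b6, a2-b7, a3-b3, a4-b1, a5-b5.
The set {a1, a5, a6, a7} has only 2 neighbours ({b5, b6}), so by Hall's theorem at most 5 of the 7 left vertices can be matched.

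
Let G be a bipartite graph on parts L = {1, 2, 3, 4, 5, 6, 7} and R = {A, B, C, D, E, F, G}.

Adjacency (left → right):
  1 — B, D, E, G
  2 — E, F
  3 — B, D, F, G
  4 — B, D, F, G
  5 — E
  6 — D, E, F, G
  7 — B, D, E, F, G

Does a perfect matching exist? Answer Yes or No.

No

The set {1, 2, 3, 4, 5, 6, 7} has only 5 neighbours ({B, D, E, F, G}), so by Hall's theorem at most 5 of the 7 left vertices can be matched.
Hence no matching covers every left vertex.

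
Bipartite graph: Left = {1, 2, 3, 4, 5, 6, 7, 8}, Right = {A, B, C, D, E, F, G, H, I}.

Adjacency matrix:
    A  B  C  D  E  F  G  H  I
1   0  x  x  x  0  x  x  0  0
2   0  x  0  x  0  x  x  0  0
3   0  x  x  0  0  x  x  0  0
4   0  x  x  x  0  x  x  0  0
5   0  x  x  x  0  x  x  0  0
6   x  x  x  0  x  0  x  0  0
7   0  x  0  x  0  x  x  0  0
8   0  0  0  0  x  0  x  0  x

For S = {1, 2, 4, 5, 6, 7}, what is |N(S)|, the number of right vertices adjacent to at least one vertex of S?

7

The union of neighbours of {1, 2, 4, 5, 6, 7} is {A, B, C, D, E, F, G}, which has 7 elements.
Since |N(S)| = 7 ≥ |S| = 6, Hall's condition holds for this subset.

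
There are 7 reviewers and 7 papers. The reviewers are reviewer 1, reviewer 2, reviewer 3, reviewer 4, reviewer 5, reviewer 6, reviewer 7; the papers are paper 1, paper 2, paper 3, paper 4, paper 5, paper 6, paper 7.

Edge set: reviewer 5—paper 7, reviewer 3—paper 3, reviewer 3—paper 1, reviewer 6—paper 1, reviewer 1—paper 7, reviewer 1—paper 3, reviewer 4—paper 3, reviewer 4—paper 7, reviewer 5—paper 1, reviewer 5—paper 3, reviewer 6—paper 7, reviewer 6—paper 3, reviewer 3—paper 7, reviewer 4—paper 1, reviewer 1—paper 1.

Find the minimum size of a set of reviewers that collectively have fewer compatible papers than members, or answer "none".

1

Take S = {reviewer 2}. Its neighbourhood is {}, so |N(S)| = 0 < |S| = 1.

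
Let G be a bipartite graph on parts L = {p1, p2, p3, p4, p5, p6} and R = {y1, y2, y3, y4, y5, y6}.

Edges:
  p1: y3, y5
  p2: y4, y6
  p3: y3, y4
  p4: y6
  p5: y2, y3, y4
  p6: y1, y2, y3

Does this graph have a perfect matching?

A valid assignment of size 6: p1-y5, p2-y4, p3-y3, p4-y6, p5-y2, p6-y1.
All 6 left vertices are covered.

Yes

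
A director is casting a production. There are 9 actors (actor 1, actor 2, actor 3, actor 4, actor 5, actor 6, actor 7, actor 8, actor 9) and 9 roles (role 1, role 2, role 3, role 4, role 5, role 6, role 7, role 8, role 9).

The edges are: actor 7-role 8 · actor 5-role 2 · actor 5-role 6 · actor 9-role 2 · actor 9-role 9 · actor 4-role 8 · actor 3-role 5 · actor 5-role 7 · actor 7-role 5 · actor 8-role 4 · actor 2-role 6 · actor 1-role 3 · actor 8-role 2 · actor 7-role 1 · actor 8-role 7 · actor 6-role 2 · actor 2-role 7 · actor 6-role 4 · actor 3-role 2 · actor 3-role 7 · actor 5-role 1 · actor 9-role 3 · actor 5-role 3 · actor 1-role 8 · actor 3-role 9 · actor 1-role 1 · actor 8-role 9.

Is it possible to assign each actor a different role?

A valid assignment of size 9: actor 1→role 3, actor 2→role 6, actor 3→role 9, actor 4→role 8, actor 5→role 1, actor 6→role 4, actor 7→role 5, actor 8→role 7, actor 9→role 2.
Every actor is matched, so this is a perfect matching.

Yes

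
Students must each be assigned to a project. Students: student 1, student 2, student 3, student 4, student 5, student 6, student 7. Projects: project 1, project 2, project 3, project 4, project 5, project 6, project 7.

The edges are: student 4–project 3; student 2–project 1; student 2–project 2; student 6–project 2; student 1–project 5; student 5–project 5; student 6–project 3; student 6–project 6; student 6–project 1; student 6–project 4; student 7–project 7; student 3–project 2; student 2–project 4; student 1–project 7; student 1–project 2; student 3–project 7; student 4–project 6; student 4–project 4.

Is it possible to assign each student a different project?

No

The set {student 1, student 3, student 5, student 7} has only 3 neighbours ({project 2, project 5, project 7}), so by Hall's theorem at most 6 of the 7 students can be matched.
Hence no matching covers every student.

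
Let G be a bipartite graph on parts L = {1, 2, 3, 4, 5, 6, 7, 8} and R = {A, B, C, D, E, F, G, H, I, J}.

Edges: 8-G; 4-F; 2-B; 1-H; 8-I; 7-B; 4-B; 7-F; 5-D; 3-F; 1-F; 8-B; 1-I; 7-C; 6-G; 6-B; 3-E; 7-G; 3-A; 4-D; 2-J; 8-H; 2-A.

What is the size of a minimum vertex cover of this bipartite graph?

8

A maximum matching has 8 edges (e.g. 1–H, 2–J, 3–E, 4–F, 5–D, 6–G, 7–C, 8–B).
By König's theorem the minimum vertex cover has the same size. One such cover is {1, 2, 3, 4, 5, 6, 7, 8}.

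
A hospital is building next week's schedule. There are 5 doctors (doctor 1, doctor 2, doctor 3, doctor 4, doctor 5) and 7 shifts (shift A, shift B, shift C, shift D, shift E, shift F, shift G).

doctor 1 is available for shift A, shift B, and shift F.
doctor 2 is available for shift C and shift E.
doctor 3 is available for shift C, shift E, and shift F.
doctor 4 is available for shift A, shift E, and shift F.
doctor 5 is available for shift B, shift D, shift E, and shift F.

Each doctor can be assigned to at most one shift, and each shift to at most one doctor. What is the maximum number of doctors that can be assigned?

5

A valid assignment of size 5: doctor 1-shift B, doctor 2-shift C, doctor 3-shift F, doctor 4-shift A, doctor 5-shift E.
This saturates every doctor, so 5 is the maximum.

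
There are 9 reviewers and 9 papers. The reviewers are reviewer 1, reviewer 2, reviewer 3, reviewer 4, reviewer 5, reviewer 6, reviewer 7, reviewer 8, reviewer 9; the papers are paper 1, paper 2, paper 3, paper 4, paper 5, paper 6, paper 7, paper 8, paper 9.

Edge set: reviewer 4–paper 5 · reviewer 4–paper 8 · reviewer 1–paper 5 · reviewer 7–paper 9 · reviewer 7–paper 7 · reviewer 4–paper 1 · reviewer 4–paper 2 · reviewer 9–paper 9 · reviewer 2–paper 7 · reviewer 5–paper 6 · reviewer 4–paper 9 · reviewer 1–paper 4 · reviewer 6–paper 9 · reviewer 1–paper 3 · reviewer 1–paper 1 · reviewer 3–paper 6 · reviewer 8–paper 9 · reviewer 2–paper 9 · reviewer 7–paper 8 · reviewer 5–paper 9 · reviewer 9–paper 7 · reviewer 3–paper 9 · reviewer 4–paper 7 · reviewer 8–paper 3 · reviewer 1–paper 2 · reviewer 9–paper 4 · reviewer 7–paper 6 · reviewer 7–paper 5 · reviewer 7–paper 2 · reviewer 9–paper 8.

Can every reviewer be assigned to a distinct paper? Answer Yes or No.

No

The set {reviewer 3, reviewer 5, reviewer 6} has only 2 neighbours ({paper 6, paper 9}), so by Hall's theorem at most 8 of the 9 reviewers can be matched.
Hence no matching covers every reviewer.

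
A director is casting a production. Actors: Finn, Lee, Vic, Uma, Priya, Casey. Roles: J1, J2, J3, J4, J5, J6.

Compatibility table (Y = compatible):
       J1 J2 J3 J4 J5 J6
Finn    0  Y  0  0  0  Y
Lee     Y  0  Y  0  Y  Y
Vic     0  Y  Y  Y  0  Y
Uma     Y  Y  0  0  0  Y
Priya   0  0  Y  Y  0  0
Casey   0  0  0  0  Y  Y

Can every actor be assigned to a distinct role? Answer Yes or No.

A valid assignment of size 6: Finn–J2, Lee–J5, Vic–J3, Uma–J1, Priya–J4, Casey–J6.
All 6 actors are covered.

Yes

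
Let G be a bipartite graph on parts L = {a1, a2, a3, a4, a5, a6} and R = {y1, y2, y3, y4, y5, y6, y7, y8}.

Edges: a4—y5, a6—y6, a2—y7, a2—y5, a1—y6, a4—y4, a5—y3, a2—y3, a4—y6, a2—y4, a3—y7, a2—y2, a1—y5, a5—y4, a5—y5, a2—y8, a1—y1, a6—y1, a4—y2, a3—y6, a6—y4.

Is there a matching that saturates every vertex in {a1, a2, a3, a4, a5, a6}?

Yes

One maximum matching: a1→y6, a2→y4, a3→y7, a4→y2, a5→y3, a6→y1.
All 6 left vertices are covered.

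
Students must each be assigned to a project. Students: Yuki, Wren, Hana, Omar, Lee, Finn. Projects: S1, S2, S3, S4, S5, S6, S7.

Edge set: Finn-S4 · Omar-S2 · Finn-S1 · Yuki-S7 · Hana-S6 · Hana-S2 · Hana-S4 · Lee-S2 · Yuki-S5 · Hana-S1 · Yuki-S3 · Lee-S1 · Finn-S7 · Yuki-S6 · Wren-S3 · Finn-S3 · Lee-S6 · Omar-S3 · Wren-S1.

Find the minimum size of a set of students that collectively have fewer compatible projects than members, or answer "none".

none

A matching saturating every student exists, for instance Yuki→S7, Wren→S1, Hana→S2, Omar→S3, Lee→S6, Finn→S4.
By Hall's marriage theorem, this means |N(S)| ≥ |S| for every subset S, so no violating subset exists.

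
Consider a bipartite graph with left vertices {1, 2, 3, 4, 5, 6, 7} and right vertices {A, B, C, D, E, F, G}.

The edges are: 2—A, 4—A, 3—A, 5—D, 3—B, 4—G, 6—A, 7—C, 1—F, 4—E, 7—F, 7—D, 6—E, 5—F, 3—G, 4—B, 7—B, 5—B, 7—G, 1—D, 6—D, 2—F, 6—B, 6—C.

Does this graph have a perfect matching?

Yes

One maximum matching: 1–D, 2–A, 3–B, 4–E, 5–F, 6–C, 7–G.
Every left vertex is matched, so this is a perfect matching.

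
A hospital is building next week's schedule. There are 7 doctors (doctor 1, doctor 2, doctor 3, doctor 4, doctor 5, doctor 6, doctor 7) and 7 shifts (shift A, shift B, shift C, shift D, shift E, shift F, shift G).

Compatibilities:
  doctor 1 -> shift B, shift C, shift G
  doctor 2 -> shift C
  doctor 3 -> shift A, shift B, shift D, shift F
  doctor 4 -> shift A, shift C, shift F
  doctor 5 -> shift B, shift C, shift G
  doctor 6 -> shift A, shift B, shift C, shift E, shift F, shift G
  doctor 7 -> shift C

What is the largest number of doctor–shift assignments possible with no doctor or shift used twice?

6

A valid assignment of size 6: doctor 1-shift B, doctor 2-shift C, doctor 3-shift D, doctor 4-shift F, doctor 5-shift G, doctor 6-shift A.
The set {doctor 2, doctor 7} has only 1 neighbour ({shift C}), so by Hall's theorem at most 6 of the 7 doctors can be matched.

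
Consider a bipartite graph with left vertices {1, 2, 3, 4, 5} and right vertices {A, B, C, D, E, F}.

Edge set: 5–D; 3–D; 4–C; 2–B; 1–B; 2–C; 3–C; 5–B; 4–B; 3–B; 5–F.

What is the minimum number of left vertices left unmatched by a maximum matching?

1

One maximum matching: 1→B, 2→C, 3→D, 5→F.
The set {1, 2, 4} has only 2 neighbours ({B, C}), so by Hall's theorem at most 4 of the 5 left vertices can be matched.
That matches 4 of the 5, leaving 1 unmatched; no matching can do better.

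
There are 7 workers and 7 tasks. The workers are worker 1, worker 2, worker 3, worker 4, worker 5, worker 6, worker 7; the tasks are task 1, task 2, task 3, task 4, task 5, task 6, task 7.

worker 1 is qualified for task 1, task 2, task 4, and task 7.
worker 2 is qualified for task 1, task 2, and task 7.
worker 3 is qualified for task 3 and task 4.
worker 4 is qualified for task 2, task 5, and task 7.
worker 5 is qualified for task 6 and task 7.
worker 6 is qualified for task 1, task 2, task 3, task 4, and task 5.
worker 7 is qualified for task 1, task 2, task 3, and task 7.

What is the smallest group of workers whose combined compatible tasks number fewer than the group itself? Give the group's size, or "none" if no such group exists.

none

A matching saturating every worker exists, for instance worker 1→task 1, worker 2→task 7, worker 3→task 3, worker 4→task 5, worker 5→task 6, worker 6→task 4, worker 7→task 2.
By Hall's marriage theorem, this means |N(S)| ≥ |S| for every subset S, so no violating subset exists.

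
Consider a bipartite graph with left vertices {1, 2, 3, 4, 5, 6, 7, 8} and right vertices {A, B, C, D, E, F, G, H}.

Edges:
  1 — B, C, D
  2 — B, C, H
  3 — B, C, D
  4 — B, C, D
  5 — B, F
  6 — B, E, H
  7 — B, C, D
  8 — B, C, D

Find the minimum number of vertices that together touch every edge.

The 6 edges 1–D, 2–H, 3–C, 4–B, 5–F, 6–E form a matching, so any vertex cover needs at least 6 vertices (one per matched edge).
Conversely {2, 5, 6, B, C, D} meets every edge and has exactly 6 vertices, so 6 is optimal.

6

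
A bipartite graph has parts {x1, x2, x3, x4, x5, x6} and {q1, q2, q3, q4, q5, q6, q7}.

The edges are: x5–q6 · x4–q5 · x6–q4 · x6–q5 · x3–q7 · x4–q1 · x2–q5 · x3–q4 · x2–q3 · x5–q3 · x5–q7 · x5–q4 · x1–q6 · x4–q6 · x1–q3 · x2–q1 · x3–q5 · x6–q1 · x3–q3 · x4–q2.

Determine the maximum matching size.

A valid assignment of size 6: x1→q3, x2→q5, x3→q7, x4→q2, x5→q6, x6→q4.
All 6 left vertices are matched, so no larger matching exists.

6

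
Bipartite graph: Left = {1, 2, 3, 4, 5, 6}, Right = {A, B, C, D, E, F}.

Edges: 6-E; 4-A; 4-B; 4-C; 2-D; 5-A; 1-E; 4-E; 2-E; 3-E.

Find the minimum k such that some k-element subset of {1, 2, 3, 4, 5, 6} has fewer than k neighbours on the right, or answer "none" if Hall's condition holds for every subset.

2

Take S = {1, 3}. Its neighbourhood is {E}, so |N(S)| = 1 < |S| = 2.
No single vertex violates Hall's condition since each has at least one neighbour, so 2 is the minimum.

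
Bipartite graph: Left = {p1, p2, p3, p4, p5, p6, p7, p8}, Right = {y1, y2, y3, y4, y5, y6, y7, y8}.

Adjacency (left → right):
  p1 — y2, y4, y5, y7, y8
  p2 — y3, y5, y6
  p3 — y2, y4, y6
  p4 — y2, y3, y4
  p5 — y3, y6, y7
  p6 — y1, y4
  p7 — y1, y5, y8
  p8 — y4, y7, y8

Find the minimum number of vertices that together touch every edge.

The 8 edges p1–y4, p2–y5, p3–y6, p4–y2, p5–y3, p6–y1, p7–y8, p8–y7 form a matching, so any vertex cover needs at least 8 vertices (one per matched edge).
Conversely {p1, p2, p3, p4, p5, p6, p7, p8} meets every edge and has exactly 8 vertices, so 8 is optimal.

8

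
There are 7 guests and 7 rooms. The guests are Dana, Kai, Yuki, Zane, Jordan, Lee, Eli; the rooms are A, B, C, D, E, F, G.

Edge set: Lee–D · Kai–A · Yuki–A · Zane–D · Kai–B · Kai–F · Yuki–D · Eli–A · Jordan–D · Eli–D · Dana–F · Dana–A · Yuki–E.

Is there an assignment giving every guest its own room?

No

The set {Zane, Jordan, Lee} has only 1 neighbour ({D}), so by Hall's theorem at most 5 of the 7 guests can be matched.
Hence no matching covers every guest.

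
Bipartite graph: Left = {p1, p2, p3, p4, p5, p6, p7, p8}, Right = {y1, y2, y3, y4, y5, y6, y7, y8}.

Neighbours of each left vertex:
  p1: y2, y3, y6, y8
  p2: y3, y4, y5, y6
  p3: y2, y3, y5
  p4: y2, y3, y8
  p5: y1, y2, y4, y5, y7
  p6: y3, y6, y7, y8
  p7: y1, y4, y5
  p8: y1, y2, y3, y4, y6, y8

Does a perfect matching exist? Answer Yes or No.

For example, pair p1-y2, p2-y4, p3-y5, p4-y8, p5-y7, p6-y3, p7-y1, p8-y6.
All 8 left vertices are covered.

Yes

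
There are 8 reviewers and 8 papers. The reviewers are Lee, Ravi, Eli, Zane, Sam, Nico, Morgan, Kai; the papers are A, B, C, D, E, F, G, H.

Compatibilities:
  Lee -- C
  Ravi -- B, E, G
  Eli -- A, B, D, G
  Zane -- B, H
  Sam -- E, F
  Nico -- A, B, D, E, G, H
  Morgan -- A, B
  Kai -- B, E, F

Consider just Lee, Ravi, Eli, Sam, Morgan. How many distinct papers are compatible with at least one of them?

7

The union of neighbours of {Lee, Ravi, Eli, Sam, Morgan} is {A, B, C, D, E, F, G}, which has 7 elements.
Since |N(S)| = 7 ≥ |S| = 5, Hall's condition holds for this subset.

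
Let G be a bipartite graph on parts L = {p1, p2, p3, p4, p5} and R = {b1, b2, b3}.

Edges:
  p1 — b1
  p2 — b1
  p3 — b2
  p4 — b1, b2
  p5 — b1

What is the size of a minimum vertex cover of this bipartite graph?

The 2 edges p1–b1, p3–b2 form a matching, so any vertex cover needs at least 2 vertices (one per matched edge).
Conversely {b1, b2} meets every edge and has exactly 2 vertices, so 2 is optimal.

2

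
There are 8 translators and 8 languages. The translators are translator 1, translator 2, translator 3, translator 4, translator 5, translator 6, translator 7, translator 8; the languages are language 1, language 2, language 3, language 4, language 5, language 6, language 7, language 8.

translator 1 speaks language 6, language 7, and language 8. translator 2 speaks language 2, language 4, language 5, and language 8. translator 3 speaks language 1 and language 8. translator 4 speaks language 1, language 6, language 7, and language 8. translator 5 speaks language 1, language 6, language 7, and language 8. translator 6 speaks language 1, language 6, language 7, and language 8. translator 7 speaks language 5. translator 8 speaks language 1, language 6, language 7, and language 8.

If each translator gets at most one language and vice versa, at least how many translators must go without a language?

One maximum matching: translator 1-language 8, translator 2-language 2, translator 3-language 1, translator 4-language 6, translator 5-language 7, translator 7-language 5.
The set {translator 1, translator 3, translator 4, translator 5, translator 6, translator 8} has only 4 neighbours ({language 1, language 6, language 7, language 8}), so by Hall's theorem at most 6 of the 8 translators can be matched.
That matches 6 of the 8, leaving 2 unmatched; no matching can do better.

2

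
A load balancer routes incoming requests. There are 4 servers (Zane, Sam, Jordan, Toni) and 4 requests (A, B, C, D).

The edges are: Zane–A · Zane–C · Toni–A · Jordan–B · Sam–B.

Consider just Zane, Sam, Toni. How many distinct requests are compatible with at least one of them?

3

The union of neighbours of {Zane, Sam, Toni} is {A, B, C}, which has 3 elements.
Since |N(S)| = 3 ≥ |S| = 3, Hall's condition holds for this subset.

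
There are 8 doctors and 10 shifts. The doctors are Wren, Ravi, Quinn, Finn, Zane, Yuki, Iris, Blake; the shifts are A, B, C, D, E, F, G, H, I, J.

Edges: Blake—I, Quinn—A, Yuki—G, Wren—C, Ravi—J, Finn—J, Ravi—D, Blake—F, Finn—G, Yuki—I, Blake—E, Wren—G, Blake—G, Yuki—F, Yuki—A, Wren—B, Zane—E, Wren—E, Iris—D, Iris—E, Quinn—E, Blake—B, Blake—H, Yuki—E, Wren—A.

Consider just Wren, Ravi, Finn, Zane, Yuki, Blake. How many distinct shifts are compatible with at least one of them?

10

The union of neighbours of {Wren, Ravi, Finn, Zane, Yuki, Blake} is {A, B, C, D, E, F, G, H, I, J}, which has 10 elements.
Since |N(S)| = 10 ≥ |S| = 6, Hall's condition holds for this subset.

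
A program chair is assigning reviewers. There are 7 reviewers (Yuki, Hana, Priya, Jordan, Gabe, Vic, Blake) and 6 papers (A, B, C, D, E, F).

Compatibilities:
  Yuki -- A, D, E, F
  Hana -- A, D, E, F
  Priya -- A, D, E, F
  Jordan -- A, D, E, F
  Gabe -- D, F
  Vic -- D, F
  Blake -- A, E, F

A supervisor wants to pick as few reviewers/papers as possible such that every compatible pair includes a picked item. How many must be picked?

4

A maximum matching has 4 edges (e.g. Yuki–A, Hana–F, Priya–D, Jordan–E).
By König's theorem the minimum vertex cover has the same size. One such cover is {A, D, E, F}.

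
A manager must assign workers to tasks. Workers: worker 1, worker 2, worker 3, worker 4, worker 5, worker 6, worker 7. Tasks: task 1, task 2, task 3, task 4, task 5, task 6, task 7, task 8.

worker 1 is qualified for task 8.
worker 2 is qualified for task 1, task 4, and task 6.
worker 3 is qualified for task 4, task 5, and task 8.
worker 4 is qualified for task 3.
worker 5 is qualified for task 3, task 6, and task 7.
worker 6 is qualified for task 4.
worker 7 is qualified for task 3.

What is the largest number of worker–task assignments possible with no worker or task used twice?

6

One maximum matching: worker 1→task 8, worker 2→task 6, worker 3→task 5, worker 4→task 3, worker 5→task 7, worker 6→task 4.
The set {worker 4, worker 7} has only 1 neighbour ({task 3}), so by Hall's theorem at most 6 of the 7 workers can be matched.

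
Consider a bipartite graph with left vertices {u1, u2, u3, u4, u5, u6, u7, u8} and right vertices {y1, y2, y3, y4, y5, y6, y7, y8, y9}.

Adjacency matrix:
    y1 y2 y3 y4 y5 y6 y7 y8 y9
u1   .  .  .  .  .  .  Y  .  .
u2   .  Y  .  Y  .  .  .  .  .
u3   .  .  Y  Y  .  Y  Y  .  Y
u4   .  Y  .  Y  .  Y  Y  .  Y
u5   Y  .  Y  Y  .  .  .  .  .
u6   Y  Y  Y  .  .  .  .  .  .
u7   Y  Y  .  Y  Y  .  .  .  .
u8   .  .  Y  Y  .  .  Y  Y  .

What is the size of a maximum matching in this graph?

8

One maximum matching: u1→y7, u2→y4, u3→y9, u4→y6, u5→y1, u6→y2, u7→y5, u8→y3.
All 8 left vertices are matched, so no larger matching exists.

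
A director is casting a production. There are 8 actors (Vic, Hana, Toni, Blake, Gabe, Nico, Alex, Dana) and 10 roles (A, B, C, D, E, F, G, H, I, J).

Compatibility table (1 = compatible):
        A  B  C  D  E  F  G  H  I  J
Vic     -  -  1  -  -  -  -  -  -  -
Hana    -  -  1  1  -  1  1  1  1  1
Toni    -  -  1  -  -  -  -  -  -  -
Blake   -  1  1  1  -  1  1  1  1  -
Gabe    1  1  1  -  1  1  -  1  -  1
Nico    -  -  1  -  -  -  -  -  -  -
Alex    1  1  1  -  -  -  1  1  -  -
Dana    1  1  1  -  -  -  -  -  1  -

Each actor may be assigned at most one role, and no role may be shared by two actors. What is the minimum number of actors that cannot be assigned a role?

2

One maximum matching: Vic-C, Hana-J, Blake-H, Gabe-A, Alex-G, Dana-I.
The set {Vic, Toni, Nico} has only 1 neighbour ({C}), so by Hall's theorem at most 6 of the 8 actors can be matched.
That matches 6 of the 8, leaving 2 unmatched; no matching can do better.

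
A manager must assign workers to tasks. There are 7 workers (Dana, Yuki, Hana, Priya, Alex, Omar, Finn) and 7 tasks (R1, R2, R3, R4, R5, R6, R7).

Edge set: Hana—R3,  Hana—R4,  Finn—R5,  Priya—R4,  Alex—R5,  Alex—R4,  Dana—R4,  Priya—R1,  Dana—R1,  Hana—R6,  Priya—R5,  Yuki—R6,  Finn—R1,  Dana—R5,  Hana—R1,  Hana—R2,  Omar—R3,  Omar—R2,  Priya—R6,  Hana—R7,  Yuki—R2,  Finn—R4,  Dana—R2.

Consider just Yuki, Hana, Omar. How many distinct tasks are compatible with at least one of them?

The union of neighbours of {Yuki, Hana, Omar} is {R1, R2, R3, R4, R6, R7}, which has 6 elements.
Since |N(S)| = 6 ≥ |S| = 3, Hall's condition holds for this subset.

6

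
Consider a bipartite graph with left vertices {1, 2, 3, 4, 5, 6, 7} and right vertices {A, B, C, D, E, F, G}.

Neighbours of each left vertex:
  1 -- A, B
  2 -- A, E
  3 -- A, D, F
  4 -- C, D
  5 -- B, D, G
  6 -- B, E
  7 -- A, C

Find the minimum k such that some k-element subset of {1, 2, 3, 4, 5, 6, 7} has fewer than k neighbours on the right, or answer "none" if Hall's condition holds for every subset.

none

A matching saturating every left vertex exists, for instance 1→A, 2→E, 3→F, 4→D, 5→G, 6→B, 7→C.
By Hall's marriage theorem, this means |N(S)| ≥ |S| for every subset S, so no violating subset exists.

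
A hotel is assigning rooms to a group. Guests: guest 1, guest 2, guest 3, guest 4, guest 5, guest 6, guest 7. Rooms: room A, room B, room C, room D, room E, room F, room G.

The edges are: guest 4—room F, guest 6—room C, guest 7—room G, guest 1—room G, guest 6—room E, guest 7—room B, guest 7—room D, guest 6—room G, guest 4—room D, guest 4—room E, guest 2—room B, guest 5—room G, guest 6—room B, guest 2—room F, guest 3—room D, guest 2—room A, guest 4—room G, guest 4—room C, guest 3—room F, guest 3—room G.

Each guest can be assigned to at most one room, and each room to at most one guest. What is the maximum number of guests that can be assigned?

6

One maximum matching: guest 1–room G, guest 2–room F, guest 3–room D, guest 4–room C, guest 6–room E, guest 7–room B.
The set {guest 1, guest 5} has only 1 neighbour ({room G}), so by Hall's theorem at most 6 of the 7 guests can be matched.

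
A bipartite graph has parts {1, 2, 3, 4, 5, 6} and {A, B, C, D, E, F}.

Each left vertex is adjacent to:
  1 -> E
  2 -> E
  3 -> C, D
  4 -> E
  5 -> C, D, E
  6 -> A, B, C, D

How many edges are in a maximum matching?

4

One maximum matching: 1→E, 3→D, 5→C, 6→B.
The set {1, 2, 4} has only 1 neighbour ({E}), so by Hall's theorem at most 4 of the 6 left vertices can be matched.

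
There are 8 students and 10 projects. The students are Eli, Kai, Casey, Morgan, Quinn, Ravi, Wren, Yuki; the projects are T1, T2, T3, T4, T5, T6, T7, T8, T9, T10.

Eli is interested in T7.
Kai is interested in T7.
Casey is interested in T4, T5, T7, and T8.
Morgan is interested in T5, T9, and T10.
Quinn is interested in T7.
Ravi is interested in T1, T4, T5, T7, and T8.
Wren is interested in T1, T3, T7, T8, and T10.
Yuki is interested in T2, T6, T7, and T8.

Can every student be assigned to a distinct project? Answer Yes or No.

The set {Eli, Kai, Quinn} has only 1 neighbour ({T7}), so by Hall's theorem at most 6 of the 8 students can be matched.
Hence no matching covers every student.

No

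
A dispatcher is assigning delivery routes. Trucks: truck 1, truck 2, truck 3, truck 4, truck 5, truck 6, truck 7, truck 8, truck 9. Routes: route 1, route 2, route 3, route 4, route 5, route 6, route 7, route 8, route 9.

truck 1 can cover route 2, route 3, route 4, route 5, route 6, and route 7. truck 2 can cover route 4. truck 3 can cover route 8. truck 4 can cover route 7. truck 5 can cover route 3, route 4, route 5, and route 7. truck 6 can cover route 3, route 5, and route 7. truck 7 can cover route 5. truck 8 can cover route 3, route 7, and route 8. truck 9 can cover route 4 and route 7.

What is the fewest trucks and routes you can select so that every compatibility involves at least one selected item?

{truck 1, route 3, route 4, route 5, route 7, route 8} is a vertex cover of size 6: every edge has an endpoint in this set.
No smaller cover exists because truck 1–route 2, truck 2–route 4, truck 3–route 8, truck 4–route 7, truck 5–route 5, truck 6–route 3 is a matching of size 6, and a cover must include an endpoint of each of these disjoint edges (König's theorem).

6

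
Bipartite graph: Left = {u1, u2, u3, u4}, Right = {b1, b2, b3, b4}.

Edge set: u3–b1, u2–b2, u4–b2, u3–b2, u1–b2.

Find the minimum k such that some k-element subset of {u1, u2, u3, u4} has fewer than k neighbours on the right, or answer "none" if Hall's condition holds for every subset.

2

Take S = {u1, u2}. Its neighbourhood is {b2}, so |N(S)| = 1 < |S| = 2.
No single vertex violates Hall's condition since each has at least one neighbour, so 2 is the minimum.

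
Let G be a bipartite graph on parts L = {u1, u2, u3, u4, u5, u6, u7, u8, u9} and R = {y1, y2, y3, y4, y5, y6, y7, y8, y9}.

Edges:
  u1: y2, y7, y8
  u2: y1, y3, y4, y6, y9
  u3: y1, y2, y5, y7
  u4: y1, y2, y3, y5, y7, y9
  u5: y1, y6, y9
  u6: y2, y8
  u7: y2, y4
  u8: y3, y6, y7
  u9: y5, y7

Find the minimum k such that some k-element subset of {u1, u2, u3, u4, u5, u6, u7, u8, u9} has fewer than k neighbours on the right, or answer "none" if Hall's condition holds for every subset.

A matching saturating every left vertex exists, for instance u1→y8, u2→y9, u3→y1, u4→y5, u5→y6, u6→y2, u7→y4, u8→y3, u9→y7.
By Hall's marriage theorem, this means |N(S)| ≥ |S| for every subset S, so no violating subset exists.

none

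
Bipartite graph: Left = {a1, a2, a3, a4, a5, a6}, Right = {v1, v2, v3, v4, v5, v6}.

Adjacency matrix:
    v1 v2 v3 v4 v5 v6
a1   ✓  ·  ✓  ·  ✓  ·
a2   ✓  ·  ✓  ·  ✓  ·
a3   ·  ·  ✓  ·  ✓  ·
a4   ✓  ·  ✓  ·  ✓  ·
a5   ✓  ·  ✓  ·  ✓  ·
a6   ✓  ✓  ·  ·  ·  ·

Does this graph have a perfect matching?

The set {a1, a2, a3, a4, a5} has only 3 neighbours ({v1, v3, v5}), so by Hall's theorem at most 4 of the 6 left vertices can be matched.
Hence no matching covers every left vertex.

No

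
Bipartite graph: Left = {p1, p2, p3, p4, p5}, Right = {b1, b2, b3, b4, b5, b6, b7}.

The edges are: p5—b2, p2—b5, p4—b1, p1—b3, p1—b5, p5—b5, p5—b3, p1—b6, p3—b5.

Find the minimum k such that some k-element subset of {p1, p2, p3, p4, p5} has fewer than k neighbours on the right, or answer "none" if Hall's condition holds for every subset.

2

Take S = {p2, p3}. Its neighbourhood is {b5}, so |N(S)| = 1 < |S| = 2.
No single vertex violates Hall's condition since each has at least one neighbour, so 2 is the minimum.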